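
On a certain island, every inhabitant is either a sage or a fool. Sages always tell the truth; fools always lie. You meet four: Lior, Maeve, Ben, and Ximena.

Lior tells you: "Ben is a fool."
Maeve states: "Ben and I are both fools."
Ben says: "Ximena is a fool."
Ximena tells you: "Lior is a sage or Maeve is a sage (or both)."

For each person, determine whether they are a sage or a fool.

Consider Lior. Suppose Lior is a sage.
Then no assignment of the remaining roles makes every statement match its speaker's type — contradiction.
So Lior is a fool.
Consider Maeve. Suppose Maeve is a sage.
Then Maeve's own statement would have to be true, but it can't be — contradiction.
So Maeve is a fool.
With that fixed, Ximena's statement is false, so Ximena is a fool.
With that fixed, Ben's statement is true, so Ben is a sage.

Lior: fool, Maeve: fool, Ben: sage, Ximena: fool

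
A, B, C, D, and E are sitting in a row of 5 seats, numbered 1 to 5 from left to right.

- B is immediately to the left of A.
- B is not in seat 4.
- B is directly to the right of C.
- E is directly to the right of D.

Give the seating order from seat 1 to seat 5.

From clue 1: A is in {2,3,4,5}.
From clues 1–2: A is in {2,3,4}.
From clues 1–3: A is in {3,4}.
From clues 1–4: C → seat 1, B → seat 2, A → seat 3, D → seat 4, E → seat 5.

C, B, A, D, E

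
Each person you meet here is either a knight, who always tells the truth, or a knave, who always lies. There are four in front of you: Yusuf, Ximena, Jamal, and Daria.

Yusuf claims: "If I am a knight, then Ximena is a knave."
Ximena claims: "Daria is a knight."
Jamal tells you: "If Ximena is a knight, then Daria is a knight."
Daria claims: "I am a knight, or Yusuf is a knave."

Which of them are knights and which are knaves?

Yusuf: knight, Ximena: knave, Jamal: knight, Daria: knave

Consider Yusuf. Suppose Yusuf is a knave.
Then Yusuf's own statement would have to be false, but it can't be — contradiction.
So Yusuf is a knight.
Consider Ximena. Suppose Ximena is a knight.
Then Yusuf's statement comes out false, contradicting Yusuf being a knight.
So Ximena is a knave.
With that fixed, Jamal's statement is true, so Jamal is a knight.
Consider Daria. Suppose Daria is a knight.
Then Ximena's statement comes out true, contradicting Ximena being a knave.
So Daria is a knave.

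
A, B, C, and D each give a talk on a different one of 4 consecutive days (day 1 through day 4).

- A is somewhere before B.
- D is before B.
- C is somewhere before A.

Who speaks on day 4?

With clue 1, A is ruled out for day 4.
With clues 1–2, D is ruled out for day 4.
With clues 1–3, C is ruled out for day 4.
So day 4 is B.

B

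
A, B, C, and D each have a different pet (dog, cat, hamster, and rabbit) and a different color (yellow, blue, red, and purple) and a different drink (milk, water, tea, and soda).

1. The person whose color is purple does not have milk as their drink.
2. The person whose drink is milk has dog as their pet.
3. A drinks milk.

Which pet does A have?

dog

With clues 1–3, cat, hamster, and rabbit are impossible for A's pet.
That leaves dog.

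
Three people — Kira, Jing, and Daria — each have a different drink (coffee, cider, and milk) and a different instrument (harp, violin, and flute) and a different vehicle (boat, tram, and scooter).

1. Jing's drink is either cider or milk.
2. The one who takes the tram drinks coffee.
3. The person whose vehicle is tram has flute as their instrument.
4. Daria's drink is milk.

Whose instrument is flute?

With clues 1–3, Jing is impossible for the one with instrument flute.
With clues 1–4, Daria is impossible for the one with instrument flute.
That leaves Kira.

Kira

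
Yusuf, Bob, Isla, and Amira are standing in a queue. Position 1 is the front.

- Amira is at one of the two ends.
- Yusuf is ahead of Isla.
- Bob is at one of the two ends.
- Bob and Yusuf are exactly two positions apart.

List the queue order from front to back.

From clue 1: Amira is in {1,4}.
From clues 1–3: Yusuf → position 2, Isla → position 3.
From clues 1–4: Amira → position 1, Bob → position 4.

Amira, Yusuf, Isla, Bob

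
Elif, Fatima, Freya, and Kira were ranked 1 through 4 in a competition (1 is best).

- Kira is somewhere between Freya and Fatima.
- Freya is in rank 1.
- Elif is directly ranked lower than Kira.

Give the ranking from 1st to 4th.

From clue 1: Kira is in {2,3}.
From clues 1–2: Freya → rank 1.
From clues 1–3: Kira → rank 2, Elif → rank 3, Fatima → rank 4.

Freya, Kira, Elif, Fatima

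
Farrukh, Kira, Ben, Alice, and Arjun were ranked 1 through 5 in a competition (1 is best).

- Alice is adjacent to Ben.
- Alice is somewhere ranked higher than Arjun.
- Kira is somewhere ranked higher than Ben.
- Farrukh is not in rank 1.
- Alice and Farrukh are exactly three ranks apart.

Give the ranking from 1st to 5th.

From clues 1–2: Arjun is in {3,4,5}.
From clues 1–3: Kira is in {1,2}.
From clues 1–4: Kira → rank 1.
From clues 1–5: Alice → rank 2, Ben → rank 3, Arjun → rank 4, Farrukh → rank 5.

Kira, Alice, Ben, Arjun, Farrukh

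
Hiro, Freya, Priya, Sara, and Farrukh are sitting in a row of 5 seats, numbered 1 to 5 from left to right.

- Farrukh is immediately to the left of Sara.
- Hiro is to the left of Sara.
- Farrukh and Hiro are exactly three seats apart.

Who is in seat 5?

Sara

With clue 1, Farrukh is ruled out for seat 5.
With clues 1–2, Hiro is ruled out for seat 5.
With clues 1–3, Freya and Priya are ruled out for seat 5.
So seat 5 is Sara.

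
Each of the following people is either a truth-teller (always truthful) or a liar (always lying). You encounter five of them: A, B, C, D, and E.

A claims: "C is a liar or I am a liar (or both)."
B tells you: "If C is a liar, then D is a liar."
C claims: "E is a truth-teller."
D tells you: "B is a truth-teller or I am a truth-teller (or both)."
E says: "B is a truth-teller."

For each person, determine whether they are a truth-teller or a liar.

A: truth-teller, B: liar, C: liar, D: truth-teller, E: liar

Consider A. Suppose A is a liar.
Then A's own statement would have to be false, but it can't be — contradiction.
So A is a truth-teller.
Consider B. Suppose B is a truth-teller.
Then no assignment of the remaining roles makes every statement match its speaker's type — contradiction.
So B is a liar.
With that fixed, E's statement is false, so E is a liar.
With that fixed, C's statement is false, so C is a liar.
Consider D. Suppose D is a liar.
Then B's statement comes out true, contradicting B being a liar.
So D is a truth-teller.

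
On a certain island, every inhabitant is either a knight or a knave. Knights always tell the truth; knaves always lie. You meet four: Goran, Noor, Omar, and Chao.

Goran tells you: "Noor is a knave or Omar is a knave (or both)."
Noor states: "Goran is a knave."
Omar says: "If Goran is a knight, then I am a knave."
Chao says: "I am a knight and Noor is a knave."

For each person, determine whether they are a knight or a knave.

Goran: knave, Noor: knight, Omar: knight, Chao: knave

Consider Goran. Suppose Goran is a knight.
Then whichever role Omar has, Omar's statement has the wrong truth value — contradiction.
So Goran is a knave.
With that fixed, Noor's statement is true, so Noor is a knight.
With that fixed, Omar's statement is true, so Omar is a knight.
With that fixed, Chao's statement is false, so Chao is a knave.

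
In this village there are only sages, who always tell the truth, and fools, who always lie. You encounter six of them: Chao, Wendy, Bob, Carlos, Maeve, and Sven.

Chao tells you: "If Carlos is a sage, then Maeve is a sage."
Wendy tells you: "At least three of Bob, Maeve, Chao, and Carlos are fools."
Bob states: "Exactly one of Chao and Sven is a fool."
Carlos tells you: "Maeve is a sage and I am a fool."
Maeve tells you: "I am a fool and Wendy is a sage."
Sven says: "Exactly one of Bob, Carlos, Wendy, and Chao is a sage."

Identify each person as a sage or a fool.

Chao: sage, Wendy: fool, Bob: sage, Carlos: fool, Maeve: fool, Sven: fool

Consider Chao. Suppose Chao is a fool.
Then no assignment of the remaining roles makes every statement match its speaker's type — contradiction.
So Chao is a sage.
Consider Wendy. Suppose Wendy is a sage.
Then whichever role Maeve has, Maeve's statement has the wrong truth value — contradiction.
So Wendy is a fool.
With that fixed, Maeve's statement is false, so Maeve is a fool.
With that fixed, Carlos's statement is false, so Carlos is a fool.
Consider Bob. Suppose Bob is a fool.
Then Wendy's statement comes out true, contradicting Wendy being a fool.
So Bob is a sage.
With that fixed, Sven's statement is false, so Sven is a fool.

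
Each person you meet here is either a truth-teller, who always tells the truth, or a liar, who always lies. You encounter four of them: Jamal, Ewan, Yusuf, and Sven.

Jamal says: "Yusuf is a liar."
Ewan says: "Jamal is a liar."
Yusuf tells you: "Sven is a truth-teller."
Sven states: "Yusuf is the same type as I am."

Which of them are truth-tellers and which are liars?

Jamal: liar, Ewan: truth-teller, Yusuf: truth-teller, Sven: truth-teller

Consider Jamal. Suppose Jamal is a truth-teller.
Then no assignment of the remaining roles makes every statement match its speaker's type — contradiction.
So Jamal is a liar.
With that fixed, Ewan's statement is true, so Ewan is a truth-teller.
Consider Yusuf. Suppose Yusuf is a liar.
Then Jamal's statement comes out true, contradicting Jamal being a liar.
So Yusuf is a truth-teller.
Consider Sven. Suppose Sven is a liar.
Then Yusuf's statement comes out false, contradicting Yusuf being a truth-teller.
So Sven is a truth-teller.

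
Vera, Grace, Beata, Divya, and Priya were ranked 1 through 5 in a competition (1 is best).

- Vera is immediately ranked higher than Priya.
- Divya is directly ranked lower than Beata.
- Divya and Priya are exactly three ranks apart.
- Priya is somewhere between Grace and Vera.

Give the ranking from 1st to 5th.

Vera, Priya, Grace, Beata, Divya

From clue 1: Vera is in {1,2,3,4}.
From clues 1–2: Grace is in {1,3,5}.
From clues 1–3: Grace → rank 3.
From clues 1–4: Vera → rank 1, Priya → rank 2, Beata → rank 4, Divya → rank 5.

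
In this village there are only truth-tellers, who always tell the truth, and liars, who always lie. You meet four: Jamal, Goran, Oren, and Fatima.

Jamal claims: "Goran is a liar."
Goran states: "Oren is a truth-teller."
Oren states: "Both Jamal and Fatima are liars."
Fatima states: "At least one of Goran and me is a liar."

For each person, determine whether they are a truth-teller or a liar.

Jamal: truth-teller, Goran: liar, Oren: liar, Fatima: truth-teller

Consider Jamal. Suppose Jamal is a liar.
Then no assignment of the remaining roles makes every statement match its speaker's type — contradiction.
So Jamal is a truth-teller.
With that fixed, Oren's statement is false, so Oren is a liar.
With that fixed, Goran's statement is false, so Goran is a liar.
With that fixed, Fatima's statement is true, so Fatima is a truth-teller.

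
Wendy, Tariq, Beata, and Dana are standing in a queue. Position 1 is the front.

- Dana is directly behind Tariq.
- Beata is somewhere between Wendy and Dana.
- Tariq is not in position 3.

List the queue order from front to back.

From clue 1: Tariq is in {1,2,3}.
From clues 1–2: Wendy is in {1,4}.
From clues 1–3: Tariq → position 1, Dana → position 2, Beata → position 3, Wendy → position 4.

Tariq, Dana, Beata, Wendy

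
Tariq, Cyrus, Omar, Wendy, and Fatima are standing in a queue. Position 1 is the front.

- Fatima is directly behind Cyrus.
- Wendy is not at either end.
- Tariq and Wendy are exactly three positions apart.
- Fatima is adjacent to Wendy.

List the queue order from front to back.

From clue 1: Cyrus is in {1,2,3,4}.
From clues 1–2: Wendy is in {2,3,4}.
From clues 1–3: Tariq is in {1,5}.
From clues 1–4: Tariq → position 1, Cyrus → position 2, Fatima → position 3, Wendy → position 4, Omar → position 5.

Tariq, Cyrus, Fatima, Wendy, Omar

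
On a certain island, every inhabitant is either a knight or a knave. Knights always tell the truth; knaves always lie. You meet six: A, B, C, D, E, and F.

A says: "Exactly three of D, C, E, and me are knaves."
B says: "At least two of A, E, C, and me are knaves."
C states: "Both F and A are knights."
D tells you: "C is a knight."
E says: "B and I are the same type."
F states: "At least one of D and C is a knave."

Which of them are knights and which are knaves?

Consider A. Suppose A is a knight.
Then no assignment of the remaining roles makes every statement match its speaker's type — contradiction.
So A is a knave.
With that fixed, C's statement is false, so C is a knave.
With that fixed, D's statement is false, so D is a knave.
With that fixed, F's statement is true, so F is a knight.
With that fixed, B's statement is true, so B is a knight.
Consider E. Suppose E is a knight.
Then A's statement comes out true, contradicting A being a knave.
So E is a knave.

A: knave, B: knight, C: knave, D: knave, E: knave, F: knight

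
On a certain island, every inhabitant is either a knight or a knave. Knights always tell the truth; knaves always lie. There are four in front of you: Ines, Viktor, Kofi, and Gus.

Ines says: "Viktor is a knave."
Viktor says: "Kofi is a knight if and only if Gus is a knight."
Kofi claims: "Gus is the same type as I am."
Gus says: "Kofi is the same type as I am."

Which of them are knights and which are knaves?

Consider Ines. Suppose Ines is a knight.
Then no assignment of the remaining roles makes every statement match its speaker's type — contradiction.
So Ines is a knave.
Consider Viktor. Suppose Viktor is a knave.
Then Ines's statement comes out true, contradicting Ines being a knave.
So Viktor is a knight.
Consider Kofi. Suppose Kofi is a knave.
Then whichever role Gus has, Gus's statement has the wrong truth value — contradiction.
So Kofi is a knight.
Consider Gus. Suppose Gus is a knave.
Then Viktor's statement comes out false, contradicting Viktor being a knight.
So Gus is a knight.

Ines: knave, Viktor: knight, Kofi: knight, Gus: knight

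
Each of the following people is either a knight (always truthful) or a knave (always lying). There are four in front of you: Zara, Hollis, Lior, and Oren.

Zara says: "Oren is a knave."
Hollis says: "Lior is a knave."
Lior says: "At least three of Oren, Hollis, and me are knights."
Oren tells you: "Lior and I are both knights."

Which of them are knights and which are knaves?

Consider Zara. Suppose Zara is a knave.
Then no assignment of the remaining roles makes every statement match its speaker's type — contradiction.
So Zara is a knight.
Consider Hollis. Suppose Hollis is a knave.
Then no assignment of the remaining roles makes every statement match its speaker's type — contradiction.
So Hollis is a knight.
Consider Lior. Suppose Lior is a knight.
Then Hollis's statement comes out false, contradicting Hollis being a knight.
So Lior is a knave.
With that fixed, Oren's statement is false, so Oren is a knave.

Zara: knight, Hollis: knight, Lior: knave, Oren: knave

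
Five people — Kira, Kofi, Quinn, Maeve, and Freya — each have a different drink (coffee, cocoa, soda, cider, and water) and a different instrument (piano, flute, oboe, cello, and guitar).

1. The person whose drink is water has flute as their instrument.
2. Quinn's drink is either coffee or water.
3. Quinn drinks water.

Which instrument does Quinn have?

flute

With clues 1–3, cello, guitar, oboe, and piano are impossible for Quinn's instrument.
That leaves flute.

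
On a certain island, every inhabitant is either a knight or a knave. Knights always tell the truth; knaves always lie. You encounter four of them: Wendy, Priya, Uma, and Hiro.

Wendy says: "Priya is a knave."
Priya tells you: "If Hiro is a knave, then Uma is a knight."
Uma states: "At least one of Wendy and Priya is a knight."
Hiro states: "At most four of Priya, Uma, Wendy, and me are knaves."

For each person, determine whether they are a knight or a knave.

Wendy: knave, Priya: knight, Uma: knight, Hiro: knight

Regardless of anyone's role, Hiro's statement is true, so Hiro is a knight.
With that fixed, Priya's statement is true, so Priya is a knight.
With that fixed, Uma's statement is true, so Uma is a knight.
With that fixed, Wendy's statement is false, so Wendy is a knave.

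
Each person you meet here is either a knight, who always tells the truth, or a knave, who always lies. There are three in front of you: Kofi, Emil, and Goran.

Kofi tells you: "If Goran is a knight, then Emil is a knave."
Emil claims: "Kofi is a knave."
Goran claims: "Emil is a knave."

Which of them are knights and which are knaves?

Consider Kofi. Suppose Kofi is a knave.
Then no assignment of the remaining roles makes every statement match its speaker's type — contradiction.
So Kofi is a knight.
With that fixed, Emil's statement is false, so Emil is a knave.
With that fixed, Goran's statement is true, so Goran is a knight.

Kofi: knight, Emil: knave, Goran: knight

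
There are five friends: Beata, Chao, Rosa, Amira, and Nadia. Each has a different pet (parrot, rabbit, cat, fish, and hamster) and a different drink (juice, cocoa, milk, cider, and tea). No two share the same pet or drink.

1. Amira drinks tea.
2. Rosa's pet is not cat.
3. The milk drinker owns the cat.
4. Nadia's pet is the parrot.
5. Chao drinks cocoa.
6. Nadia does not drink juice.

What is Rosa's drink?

juice

Clue 1 rules out tea for Rosa's drink.
With clues 1–3, milk is impossible for Rosa's drink.
With clues 1–5, cocoa is impossible for Rosa's drink.
With clues 1–6, cider is impossible for Rosa's drink.
That leaves juice.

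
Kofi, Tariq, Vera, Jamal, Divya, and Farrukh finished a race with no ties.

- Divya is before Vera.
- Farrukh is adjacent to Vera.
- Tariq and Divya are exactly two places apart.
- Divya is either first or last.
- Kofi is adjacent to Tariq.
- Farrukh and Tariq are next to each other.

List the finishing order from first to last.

Divya, Kofi, Tariq, Farrukh, Vera, Jamal

From clue 1: Vera is in {2,3,4,5,6}.
From clues 1–2: Divya is in {1,2,3,4}.
From clues 1–3: Vera is in {4,5,6}.
From clues 1–4: Divya → place 1, Tariq → place 3.
From clues 1–5: Kofi is in {2,4}.
From clues 1–6: Kofi → place 2, Farrukh → place 4, Vera → place 5, Jamal → place 6.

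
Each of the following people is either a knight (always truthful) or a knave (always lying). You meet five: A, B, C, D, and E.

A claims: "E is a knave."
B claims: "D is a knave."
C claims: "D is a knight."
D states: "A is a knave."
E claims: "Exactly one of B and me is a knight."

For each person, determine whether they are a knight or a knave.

A: knave, B: knave, C: knight, D: knight, E: knight

Consider A. Suppose A is a knight.
Then no assignment of the remaining roles makes every statement match its speaker's type — contradiction.
So A is a knave.
With that fixed, D's statement is true, so D is a knight.
With that fixed, B's statement is false, so B is a knave.
With that fixed, C's statement is true, so C is a knight.
Consider E. Suppose E is a knave.
Then A's statement comes out true, contradicting A being a knave.
So E is a knight.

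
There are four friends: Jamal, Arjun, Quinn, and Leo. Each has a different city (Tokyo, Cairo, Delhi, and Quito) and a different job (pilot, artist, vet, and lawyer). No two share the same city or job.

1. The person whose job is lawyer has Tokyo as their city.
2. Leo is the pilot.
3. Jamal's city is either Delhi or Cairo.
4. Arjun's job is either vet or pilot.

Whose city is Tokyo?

Quinn

With clues 1–2, Leo is impossible for the one with city Tokyo.
With clues 1–3, Jamal is impossible for the one with city Tokyo.
With clues 1–4, Arjun is impossible for the one with city Tokyo.
That leaves Quinn.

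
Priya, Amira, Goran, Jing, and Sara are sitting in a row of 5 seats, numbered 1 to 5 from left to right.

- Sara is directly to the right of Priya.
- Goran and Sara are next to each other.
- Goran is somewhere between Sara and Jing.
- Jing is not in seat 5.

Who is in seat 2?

Sara

With clues 1–2, Goran is ruled out for seat 2.
With clues 1–3, Amira and Jing are ruled out for seat 2.
With clues 1–4, Priya is ruled out for seat 2.
So seat 2 is Sara.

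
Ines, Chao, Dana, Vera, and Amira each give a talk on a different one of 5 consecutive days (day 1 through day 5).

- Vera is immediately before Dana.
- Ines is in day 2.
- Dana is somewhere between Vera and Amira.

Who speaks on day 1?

Chao

With clue 1, Dana is ruled out for day 1.
With clues 1–2, Ines and Vera are ruled out for day 1.
With clues 1–3, Amira is ruled out for day 1.
So day 1 is Chao.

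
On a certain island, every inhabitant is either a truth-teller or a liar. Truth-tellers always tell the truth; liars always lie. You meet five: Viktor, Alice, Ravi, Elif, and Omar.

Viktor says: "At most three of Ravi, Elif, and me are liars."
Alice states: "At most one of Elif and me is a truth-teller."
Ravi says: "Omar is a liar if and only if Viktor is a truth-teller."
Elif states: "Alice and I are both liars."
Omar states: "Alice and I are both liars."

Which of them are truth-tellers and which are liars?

Regardless of anyone's role, Viktor's statement is true, so Viktor is a truth-teller.
Consider Alice. Suppose Alice is a liar.
Then Alice's own statement would have to be false, but it can't be — contradiction.
So Alice is a truth-teller.
With that fixed, Elif's statement is false, so Elif is a liar.
With that fixed, Omar's statement is false, so Omar is a liar.
With that fixed, Ravi's statement is true, so Ravi is a truth-teller.

Viktor: truth-teller, Alice: truth-teller, Ravi: truth-teller, Elif: liar, Omar: liar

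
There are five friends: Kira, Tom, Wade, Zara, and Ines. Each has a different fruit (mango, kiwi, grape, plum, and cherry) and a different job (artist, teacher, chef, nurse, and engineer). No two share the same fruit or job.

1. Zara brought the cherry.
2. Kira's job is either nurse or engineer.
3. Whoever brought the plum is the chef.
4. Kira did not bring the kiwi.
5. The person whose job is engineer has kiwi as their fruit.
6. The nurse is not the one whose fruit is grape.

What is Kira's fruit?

mango

Clue 1 rules out cherry for Kira's fruit.
With clues 1–3, plum is impossible for Kira's fruit.
With clues 1–4, kiwi is impossible for Kira's fruit.
With clues 1–6, grape is impossible for Kira's fruit.
That leaves mango.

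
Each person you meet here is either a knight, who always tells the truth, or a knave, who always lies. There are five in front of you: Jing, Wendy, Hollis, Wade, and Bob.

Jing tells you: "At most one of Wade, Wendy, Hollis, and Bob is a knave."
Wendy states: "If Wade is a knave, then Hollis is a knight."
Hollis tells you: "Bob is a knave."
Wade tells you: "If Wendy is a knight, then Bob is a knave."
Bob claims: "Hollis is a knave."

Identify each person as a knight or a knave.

Consider Jing. Suppose Jing is a knave.
Then no assignment of the remaining roles makes every statement match its speaker's type — contradiction.
So Jing is a knight.
Consider Wendy. Suppose Wendy is a knave.
Then no assignment of the remaining roles makes every statement match its speaker's type — contradiction.
So Wendy is a knight.
Consider Hollis. Suppose Hollis is a knave.
Then no assignment of the remaining roles makes every statement match its speaker's type — contradiction.
So Hollis is a knight.
With that fixed, Bob's statement is false, so Bob is a knave.
With that fixed, Wade's statement is true, so Wade is a knight.

Jing: knight, Wendy: knight, Hollis: knight, Wade: knight, Bob: knave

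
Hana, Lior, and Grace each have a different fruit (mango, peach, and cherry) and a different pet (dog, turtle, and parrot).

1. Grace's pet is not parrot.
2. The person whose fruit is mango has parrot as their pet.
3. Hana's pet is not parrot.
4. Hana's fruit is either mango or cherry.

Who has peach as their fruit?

With clues 1–3, Lior is impossible for the one with fruit peach.
With clues 1–4, Hana is impossible for the one with fruit peach.
That leaves Grace.

Grace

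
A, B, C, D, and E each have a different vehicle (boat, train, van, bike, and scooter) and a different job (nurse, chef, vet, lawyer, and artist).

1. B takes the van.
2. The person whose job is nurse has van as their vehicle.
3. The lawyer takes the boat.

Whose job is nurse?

B

With clues 1–2, A, C, D, and E are impossible for the one with job nurse.
That leaves B.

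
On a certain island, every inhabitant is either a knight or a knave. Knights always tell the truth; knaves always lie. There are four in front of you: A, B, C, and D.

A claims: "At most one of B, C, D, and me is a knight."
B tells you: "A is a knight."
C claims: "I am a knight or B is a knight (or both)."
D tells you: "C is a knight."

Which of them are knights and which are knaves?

Consider A. Suppose A is a knight.
Then no assignment of the remaining roles makes every statement match its speaker's type — contradiction.
So A is a knave.
With that fixed, B's statement is false, so B is a knave.
Consider C. Suppose C is a knave.
Then A's statement comes out true, contradicting A being a knave.
So C is a knight.
With that fixed, D's statement is true, so D is a knight.

A: knave, B: knave, C: knight, D: knight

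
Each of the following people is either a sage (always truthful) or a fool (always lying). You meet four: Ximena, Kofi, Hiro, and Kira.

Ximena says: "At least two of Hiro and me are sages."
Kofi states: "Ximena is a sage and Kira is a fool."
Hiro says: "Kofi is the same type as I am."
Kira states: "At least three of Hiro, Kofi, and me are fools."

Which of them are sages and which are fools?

Ximena: sage, Kofi: sage, Hiro: sage, Kira: fool

Consider Ximena. Suppose Ximena is a fool.
Then no assignment of the remaining roles makes every statement match its speaker's type — contradiction.
So Ximena is a sage.
Consider Kofi. Suppose Kofi is a fool.
Then whichever role Hiro has, Hiro's statement has the wrong truth value — contradiction.
So Kofi is a sage.
With that fixed, Kira's statement is false, so Kira is a fool.
Consider Hiro. Suppose Hiro is a fool.
Then Ximena's statement comes out false, contradicting Ximena being a sage.
So Hiro is a sage.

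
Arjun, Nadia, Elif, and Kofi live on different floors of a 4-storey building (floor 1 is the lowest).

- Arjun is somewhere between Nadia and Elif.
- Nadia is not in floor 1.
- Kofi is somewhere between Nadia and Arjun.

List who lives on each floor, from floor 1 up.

From clue 1: Arjun is in {2,3}.
From clues 1–3: Elif → floor 1, Arjun → floor 2, Kofi → floor 3, Nadia → floor 4.

Elif, Arjun, Kofi, Nadia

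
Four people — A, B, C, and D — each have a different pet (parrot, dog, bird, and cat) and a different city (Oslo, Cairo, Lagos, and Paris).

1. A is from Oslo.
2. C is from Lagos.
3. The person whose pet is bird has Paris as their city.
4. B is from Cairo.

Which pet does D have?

With clues 1–4, cat, dog, and parrot are impossible for D's pet.
That leaves bird.

bird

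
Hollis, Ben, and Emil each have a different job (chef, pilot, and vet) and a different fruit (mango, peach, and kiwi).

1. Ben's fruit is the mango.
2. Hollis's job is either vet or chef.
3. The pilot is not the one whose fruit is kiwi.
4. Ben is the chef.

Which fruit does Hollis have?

Clue 1 rules out mango for Hollis's fruit.
With clues 1–4, peach is impossible for Hollis's fruit.
That leaves kiwi.

kiwi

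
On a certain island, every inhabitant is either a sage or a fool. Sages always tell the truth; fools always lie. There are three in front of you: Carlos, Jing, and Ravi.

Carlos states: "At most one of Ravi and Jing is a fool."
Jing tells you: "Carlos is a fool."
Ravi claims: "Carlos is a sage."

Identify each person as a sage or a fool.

Carlos: sage, Jing: fool, Ravi: sage

Consider Carlos. Suppose Carlos is a fool.
Then no assignment of the remaining roles makes every statement match its speaker's type — contradiction.
So Carlos is a sage.
With that fixed, Jing's statement is false, so Jing is a fool.
With that fixed, Ravi's statement is true, so Ravi is a sage.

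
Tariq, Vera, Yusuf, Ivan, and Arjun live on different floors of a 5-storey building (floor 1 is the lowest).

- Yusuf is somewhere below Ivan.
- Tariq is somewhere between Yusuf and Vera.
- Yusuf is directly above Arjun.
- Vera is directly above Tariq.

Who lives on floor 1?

With clue 1, Ivan is ruled out for floor 1.
With clues 1–2, Tariq is ruled out for floor 1.
With clues 1–3, Yusuf is ruled out for floor 1.
With clues 1–4, Vera is ruled out for floor 1.
So floor 1 is Arjun.

Arjun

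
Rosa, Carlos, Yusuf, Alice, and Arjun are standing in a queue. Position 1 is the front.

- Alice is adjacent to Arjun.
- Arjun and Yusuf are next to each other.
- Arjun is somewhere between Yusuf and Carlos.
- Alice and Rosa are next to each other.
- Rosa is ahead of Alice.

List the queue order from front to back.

Carlos, Rosa, Alice, Arjun, Yusuf

From clues 1–2: Arjun is in {2,3,4}.
From clues 1–3: Alice is in {2,3,4}.
From clues 1–4: Alice → position 3.
From clues 1–5: Carlos → position 1, Rosa → position 2, Arjun → position 4, Yusuf → position 5.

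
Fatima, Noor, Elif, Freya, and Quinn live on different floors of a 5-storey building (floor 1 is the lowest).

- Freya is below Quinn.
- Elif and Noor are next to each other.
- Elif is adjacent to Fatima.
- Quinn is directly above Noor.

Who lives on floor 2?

With clues 1–3, Freya is ruled out for floor 2.
With clues 1–4, Elif, Noor, and Quinn are ruled out for floor 2.
So floor 2 is Fatima.

Fatima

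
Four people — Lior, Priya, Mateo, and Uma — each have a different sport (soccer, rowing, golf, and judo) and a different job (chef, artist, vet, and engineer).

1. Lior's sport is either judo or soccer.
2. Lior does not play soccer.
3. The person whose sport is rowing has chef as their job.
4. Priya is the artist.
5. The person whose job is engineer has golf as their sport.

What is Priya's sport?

soccer

With clues 1–2, judo is impossible for Priya's sport.
With clues 1–4, rowing is impossible for Priya's sport.
With clues 1–5, golf is impossible for Priya's sport.
That leaves soccer.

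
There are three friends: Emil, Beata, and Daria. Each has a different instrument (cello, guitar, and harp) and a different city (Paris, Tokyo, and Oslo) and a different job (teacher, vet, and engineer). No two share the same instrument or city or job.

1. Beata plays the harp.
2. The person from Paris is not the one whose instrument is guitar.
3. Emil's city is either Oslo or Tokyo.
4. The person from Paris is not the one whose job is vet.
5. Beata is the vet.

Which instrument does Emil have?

guitar

Clue 1 rules out harp for Emil's instrument.
With clues 1–5, cello is impossible for Emil's instrument.
That leaves guitar.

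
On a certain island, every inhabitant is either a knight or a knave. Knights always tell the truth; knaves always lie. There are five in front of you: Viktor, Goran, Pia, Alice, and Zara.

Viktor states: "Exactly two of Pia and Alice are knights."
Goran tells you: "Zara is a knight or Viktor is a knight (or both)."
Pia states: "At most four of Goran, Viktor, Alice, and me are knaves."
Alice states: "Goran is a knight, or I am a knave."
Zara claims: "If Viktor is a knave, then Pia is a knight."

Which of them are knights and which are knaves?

Regardless of anyone's role, Pia's statement is true, so Pia is a knight.
With that fixed, Zara's statement is true, so Zara is a knight.
With that fixed, Goran's statement is true, so Goran is a knight.
With that fixed, Alice's statement is true, so Alice is a knight.
With that fixed, Viktor's statement is true, so Viktor is a knight.

Viktor: knight, Goran: knight, Pia: knight, Alice: knight, Zara: knight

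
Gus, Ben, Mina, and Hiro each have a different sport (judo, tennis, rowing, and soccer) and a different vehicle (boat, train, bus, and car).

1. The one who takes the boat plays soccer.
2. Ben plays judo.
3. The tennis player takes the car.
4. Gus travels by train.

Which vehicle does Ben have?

bus

With clues 1–2, boat is impossible for Ben's vehicle.
With clues 1–3, car is impossible for Ben's vehicle.
With clues 1–4, train is impossible for Ben's vehicle.
That leaves bus.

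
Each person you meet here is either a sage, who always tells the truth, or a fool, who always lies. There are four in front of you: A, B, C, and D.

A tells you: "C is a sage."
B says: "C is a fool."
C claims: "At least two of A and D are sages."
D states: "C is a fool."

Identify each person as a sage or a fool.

Consider A. Suppose A is a sage.
Then no assignment of the remaining roles makes every statement match its speaker's type — contradiction.
So A is a fool.
With that fixed, C's statement is false, so C is a fool.
With that fixed, D's statement is true, so D is a sage.
With that fixed, B's statement is true, so B is a sage.

A: fool, B: sage, C: fool, D: sage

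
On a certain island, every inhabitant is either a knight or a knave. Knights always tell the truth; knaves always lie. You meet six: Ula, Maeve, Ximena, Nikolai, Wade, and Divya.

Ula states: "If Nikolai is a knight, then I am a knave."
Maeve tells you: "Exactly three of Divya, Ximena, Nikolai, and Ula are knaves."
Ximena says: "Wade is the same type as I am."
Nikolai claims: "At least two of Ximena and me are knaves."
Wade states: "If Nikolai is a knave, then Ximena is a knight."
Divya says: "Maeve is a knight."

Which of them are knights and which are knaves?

Consider Ula. Suppose Ula is a knave.
Then Ula's own statement would have to be false, but it can't be — contradiction.
So Ula is a knight.
Consider Maeve. Suppose Maeve is a knight.
Then no assignment of the remaining roles makes every statement match its speaker's type — contradiction.
So Maeve is a knave.
With that fixed, Divya's statement is false, so Divya is a knave.
Consider Ximena. Suppose Ximena is a knave.
Then whichever role Nikolai has, Nikolai's statement has the wrong truth value — contradiction.
So Ximena is a knight.
With that fixed, Nikolai's statement is false, so Nikolai is a knave.
With that fixed, Wade's statement is true, so Wade is a knight.

Ula: knight, Maeve: knave, Ximena: knight, Nikolai: knave, Wade: knight, Divya: knave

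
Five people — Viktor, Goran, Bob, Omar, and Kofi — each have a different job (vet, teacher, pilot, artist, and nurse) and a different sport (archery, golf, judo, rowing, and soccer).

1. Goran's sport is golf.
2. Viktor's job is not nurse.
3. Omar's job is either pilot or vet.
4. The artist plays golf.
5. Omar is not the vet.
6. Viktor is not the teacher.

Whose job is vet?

With clues 1–4, Goran is impossible for the one with job vet.
With clues 1–5, Omar is impossible for the one with job vet.
With clues 1–6, Bob and Kofi are impossible for the one with job vet.
That leaves Viktor.

Viktor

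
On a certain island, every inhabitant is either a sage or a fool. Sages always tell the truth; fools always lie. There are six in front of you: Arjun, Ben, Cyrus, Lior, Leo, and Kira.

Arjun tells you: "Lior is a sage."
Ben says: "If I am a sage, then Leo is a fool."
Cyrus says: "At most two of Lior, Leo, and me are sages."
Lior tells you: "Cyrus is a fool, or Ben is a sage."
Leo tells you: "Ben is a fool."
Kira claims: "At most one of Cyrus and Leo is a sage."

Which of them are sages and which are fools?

Consider Arjun. Suppose Arjun is a fool.
Then no assignment of the remaining roles makes every statement match its speaker's type — contradiction.
So Arjun is a sage.
Consider Ben. Suppose Ben is a fool.
Then Ben's own statement would have to be false, but it can't be — contradiction.
So Ben is a sage.
With that fixed, Lior's statement is true, so Lior is a sage.
With that fixed, Leo's statement is false, so Leo is a fool.
With that fixed, Kira's statement is true, so Kira is a sage.
With that fixed, Cyrus's statement is true, so Cyrus is a sage.

Arjun: sage, Ben: sage, Cyrus: sage, Lior: sage, Leo: fool, Kira: sage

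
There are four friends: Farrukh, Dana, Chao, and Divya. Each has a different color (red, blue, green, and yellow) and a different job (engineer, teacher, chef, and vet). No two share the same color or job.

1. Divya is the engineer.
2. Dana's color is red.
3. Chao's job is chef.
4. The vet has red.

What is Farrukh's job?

Clue 1 rules out engineer for Farrukh's job.
With clues 1–3, chef is impossible for Farrukh's job.
With clues 1–4, vet is impossible for Farrukh's job.
That leaves teacher.

teacher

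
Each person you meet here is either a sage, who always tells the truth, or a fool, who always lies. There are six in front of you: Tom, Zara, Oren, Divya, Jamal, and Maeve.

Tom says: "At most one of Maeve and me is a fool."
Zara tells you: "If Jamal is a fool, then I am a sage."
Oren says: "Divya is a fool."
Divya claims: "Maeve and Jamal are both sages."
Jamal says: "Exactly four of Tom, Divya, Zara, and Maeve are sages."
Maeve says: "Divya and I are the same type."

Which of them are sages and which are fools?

Consider Tom. Suppose Tom is a fool.
Then no assignment of the remaining roles makes every statement match its speaker's type — contradiction.
So Tom is a sage.
Consider Zara. Suppose Zara is a fool.
Then no assignment of the remaining roles makes every statement match its speaker's type — contradiction.
So Zara is a sage.
Consider Oren. Suppose Oren is a sage.
Then no assignment of the remaining roles makes every statement match its speaker's type — contradiction.
So Oren is a fool.
Consider Divya. Suppose Divya is a fool.
Then Oren's statement comes out true, contradicting Oren being a fool.
So Divya is a sage.
Consider Jamal. Suppose Jamal is a fool.
Then Divya's statement comes out false, contradicting Divya being a sage.
So Jamal is a sage.
Consider Maeve. Suppose Maeve is a fool.
Then Divya's statement comes out false, contradicting Divya being a sage.
So Maeve is a sage.

Tom: sage, Zara: sage, Oren: fool, Divya: sage, Jamal: sage, Maeve: sage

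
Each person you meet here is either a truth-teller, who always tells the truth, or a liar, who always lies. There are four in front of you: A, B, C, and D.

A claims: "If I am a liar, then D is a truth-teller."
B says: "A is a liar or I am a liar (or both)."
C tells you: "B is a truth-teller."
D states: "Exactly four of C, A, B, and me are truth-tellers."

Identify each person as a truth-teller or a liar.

Consider A. Suppose A is a truth-teller.
Then whichever role B has, B's statement has the wrong truth value — contradiction.
So A is a liar.
With that fixed, B's statement is true, so B is a truth-teller.
With that fixed, C's statement is true, so C is a truth-teller.
With that fixed, D's statement is false, so D is a liar.

A: liar, B: truth-teller, C: truth-teller, D: liar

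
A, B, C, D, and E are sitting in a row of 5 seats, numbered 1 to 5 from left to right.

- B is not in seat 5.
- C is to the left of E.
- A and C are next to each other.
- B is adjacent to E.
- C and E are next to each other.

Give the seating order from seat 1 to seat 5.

From clue 1: B is in {1,2,3,4}.
From clues 1–3: E is in {3,4,5}.
From clues 1–4: B is in {3,4}.
From clues 1–5: A → seat 1, C → seat 2, E → seat 3, B → seat 4, D → seat 5.

A, C, E, B, D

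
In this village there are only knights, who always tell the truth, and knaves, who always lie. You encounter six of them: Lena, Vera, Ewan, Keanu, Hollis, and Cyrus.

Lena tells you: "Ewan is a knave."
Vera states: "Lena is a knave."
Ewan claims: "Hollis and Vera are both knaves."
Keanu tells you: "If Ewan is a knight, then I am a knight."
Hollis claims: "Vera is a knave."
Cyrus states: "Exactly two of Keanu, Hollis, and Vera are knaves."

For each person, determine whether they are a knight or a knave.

Lena: knight, Vera: knave, Ewan: knave, Keanu: knight, Hollis: knight, Cyrus: knave

Consider Lena. Suppose Lena is a knave.
Then no assignment of the remaining roles makes every statement match its speaker's type — contradiction.
So Lena is a knight.
With that fixed, Vera's statement is false, so Vera is a knave.
With that fixed, Hollis's statement is true, so Hollis is a knight.
With that fixed, Ewan's statement is false, so Ewan is a knave.
With that fixed, Keanu's statement is true, so Keanu is a knight.
With that fixed, Cyrus's statement is false, so Cyrus is a knave.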